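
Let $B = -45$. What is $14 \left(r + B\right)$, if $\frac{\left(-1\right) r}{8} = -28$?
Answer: $2506$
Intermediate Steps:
$r = 224$ ($r = \left(-8\right) \left(-28\right) = 224$)
$14 \left(r + B\right) = 14 \left(224 - 45\right) = 14 \cdot 179 = 2506$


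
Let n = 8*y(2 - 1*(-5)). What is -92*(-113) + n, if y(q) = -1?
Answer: 10388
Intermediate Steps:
n = -8 (n = 8*(-1) = -8)
-92*(-113) + n = -92*(-113) - 8 = 10396 - 8 = 10388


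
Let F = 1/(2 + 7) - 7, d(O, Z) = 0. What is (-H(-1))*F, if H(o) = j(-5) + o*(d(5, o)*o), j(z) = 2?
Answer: 124/9 ≈ 13.778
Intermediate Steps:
F = -62/9 (F = 1/9 - 7 = ⅑ - 7 = -62/9 ≈ -6.8889)
H(o) = 2 (H(o) = 2 + o*(0*o) = 2 + o*0 = 2 + 0 = 2)
(-H(-1))*F = -1*2*(-62/9) = -2*(-62/9) = 124/9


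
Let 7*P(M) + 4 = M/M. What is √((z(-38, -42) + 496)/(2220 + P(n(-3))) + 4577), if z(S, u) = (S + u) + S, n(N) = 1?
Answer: √122769049535/5179 ≈ 67.655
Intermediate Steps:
z(S, u) = u + 2*S
P(M) = -3/7 (P(M) = -4/7 + (M/M)/7 = -4/7 + (⅐)*1 = -4/7 + ⅐ = -3/7)
√((z(-38, -42) + 496)/(2220 + P(n(-3))) + 4577) = √(((-42 + 2*(-38)) + 496)/(2220 - 3/7) + 4577) = √(((-42 - 76) + 496)/(15537/7) + 4577) = √((-118 + 496)*(7/15537) + 4577) = √(378*(7/15537) + 4577) = √(882/5179 + 4577) = √(23705165/5179) = √122769049535/5179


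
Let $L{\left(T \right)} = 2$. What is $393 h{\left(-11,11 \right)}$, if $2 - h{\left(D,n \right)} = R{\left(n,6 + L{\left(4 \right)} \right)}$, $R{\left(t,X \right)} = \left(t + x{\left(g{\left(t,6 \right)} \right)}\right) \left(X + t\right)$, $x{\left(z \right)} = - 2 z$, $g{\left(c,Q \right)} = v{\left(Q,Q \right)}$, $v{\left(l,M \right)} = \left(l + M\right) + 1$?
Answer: $112791$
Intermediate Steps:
$v{\left(l,M \right)} = 1 + M + l$ ($v{\left(l,M \right)} = \left(M + l\right) + 1 = 1 + M + l$)
$g{\left(c,Q \right)} = 1 + 2 Q$ ($g{\left(c,Q \right)} = 1 + Q + Q = 1 + 2 Q$)
$R{\left(t,X \right)} = \left(-26 + t\right) \left(X + t\right)$ ($R{\left(t,X \right)} = \left(t - 2 \left(1 + 2 \cdot 6\right)\right) \left(X + t\right) = \left(t - 2 \left(1 + 12\right)\right) \left(X + t\right) = \left(t - 26\right) \left(X + t\right) = \left(-26 + t\right) \left(X + t\right)$)
$h{\left(D,n \right)} = 210 - n^{2} + 18 n$ ($h{\left(D,n \right)} = 2 - \left(n^{2} - 26 \left(6 + 2\right) - 26 n + \left(6 + 2\right) n\right) = 2 - \left(n^{2} - 208 - 26 n + 8 n\right) = 2 - \left(-208 + n^{2} - 18 n\right) = 2 + \left(208 - n^{2} + 18 n\right) = 210 - n^{2} + 18 n$)
$393 h{\left(-11,11 \right)} = 393 \left(210 - 11^{2} + 18 \cdot 11\right) = 393 \left(210 - 121 + 198\right) = 393 \cdot 287 = 112791$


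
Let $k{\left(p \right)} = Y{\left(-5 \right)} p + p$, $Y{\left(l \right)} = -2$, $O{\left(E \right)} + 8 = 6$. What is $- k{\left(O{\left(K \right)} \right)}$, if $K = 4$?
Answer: $-2$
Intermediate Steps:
$O{\left(E \right)} = -2$ ($O{\left(E \right)} = -8 + 6 = -2$)
$k{\left(p \right)} = - p$ ($k{\left(p \right)} = - 2 p + p = - p$)
$- k{\left(O{\left(K \right)} \right)} = - \left(-1\right) \left(-2\right) = \left(-1\right) 2 = -2$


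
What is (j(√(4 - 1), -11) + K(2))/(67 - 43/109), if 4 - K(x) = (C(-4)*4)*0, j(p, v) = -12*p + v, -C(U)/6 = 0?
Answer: -763/7260 - 109*√3/605 ≈ -0.41715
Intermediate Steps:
C(U) = 0 (C(U) = -6*0 = 0)
j(p, v) = v - 12*p
K(x) = 4 (K(x) = 4 - 0*4*0 = 4 - 0*0 = 4 - 1*0 = 4 + 0 = 4)
(j(√(4 - 1), -11) + K(2))/(67 - 43/109) = ((-11 - 12*√(4 - 1)) + 4)/(67 - 43/109) = ((-11 - 12*√3) + 4)/(67 - 43*1/109) = (-7 - 12*√3)/(67 - 43/109) = (-7 - 12*√3)/(7260/109) = (-7 - 12*√3)*(109/7260) = -763/7260 - 109*√3/605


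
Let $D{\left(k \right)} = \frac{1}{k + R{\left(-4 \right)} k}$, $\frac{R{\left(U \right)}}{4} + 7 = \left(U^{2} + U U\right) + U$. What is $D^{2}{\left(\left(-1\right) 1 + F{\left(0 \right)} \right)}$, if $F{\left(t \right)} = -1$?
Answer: $\frac{1}{28900} \approx 3.4602 \cdot 10^{-5}$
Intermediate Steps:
$R{\left(U \right)} = -28 + 4 U + 8 U^{2}$ ($R{\left(U \right)} = -28 + 4 \left(\left(U^{2} + U U\right) + U\right) = -28 + 4 \left(\left(U^{2} + U^{2}\right) + U\right) = -28 + 4 \left(2 U^{2} + U\right) = -28 + 4 \left(U + 2 U^{2}\right) = -28 + \left(4 U + 8 U^{2}\right) = -28 + 4 U + 8 U^{2}$)
$D{\left(k \right)} = \frac{1}{85 k}$ ($D{\left(k \right)} = \frac{1}{k + \left(-28 + 4 \left(-4\right) + 8 \left(-4\right)^{2}\right) k} = \frac{1}{k + \left(-28 - 16 + 8 \cdot 16\right) k} = \frac{1}{k + \left(-28 - 16 + 128\right) k} = \frac{1}{k + 84 k} = \frac{1}{85 k}$)
$D^{2}{\left(\left(-1\right) 1 + F{\left(0 \right)} \right)} = \left(\frac{1}{85 \left(\left(-1\right) 1 - 1\right)}\right)^{2} = \left(\frac{1}{85 \left(-1 - 1\right)}\right)^{2} = \left(\frac{1}{85 \left(-2\right)}\right)^{2} = \left(\frac{1}{85} \left(- \frac{1}{2}\right)\right)^{2} = \left(- \frac{1}{170}\right)^{2} = \frac{1}{28900}$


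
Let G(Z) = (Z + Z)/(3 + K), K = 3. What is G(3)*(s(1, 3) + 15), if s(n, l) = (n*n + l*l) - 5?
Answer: 20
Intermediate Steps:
s(n, l) = -5 + l² + n² (s(n, l) = (n² + l²) - 5 = (l² + n²) - 5 = -5 + l² + n²)
G(Z) = Z/3 (G(Z) = (Z + Z)/(3 + 3) = (2*Z)/6 = (2*Z)*(⅙) = Z/3)
G(3)*(s(1, 3) + 15) = ((⅓)*3)*((-5 + 3² + 1²) + 15) = 1*((-5 + 9 + 1) + 15) = 1*(5 + 15) = 1*20 = 20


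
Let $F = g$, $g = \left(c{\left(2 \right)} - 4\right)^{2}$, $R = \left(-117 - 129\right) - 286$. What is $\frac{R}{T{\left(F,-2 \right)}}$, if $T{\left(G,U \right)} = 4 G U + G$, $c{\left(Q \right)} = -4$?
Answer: $\frac{19}{16} \approx 1.1875$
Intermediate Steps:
$R = -532$ ($R = -246 - 286 = -532$)
$g = 64$ ($g = \left(-4 - 4\right)^{2} = \left(-8\right)^{2} = 64$)
$F = 64$
$T{\left(G,U \right)} = G + 4 G U$ ($T{\left(G,U \right)} = 4 G U + G = G + 4 G U$)
$\frac{R}{T{\left(F,-2 \right)}} = - \frac{532}{64 \left(1 + 4 \left(-2\right)\right)} = - \frac{532}{64 \left(1 - 8\right)} = - \frac{532}{64 \left(-7\right)} = - \frac{532}{-448} = \left(-532\right) \left(- \frac{1}{448}\right) = \frac{19}{16}$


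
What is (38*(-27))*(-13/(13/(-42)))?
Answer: -43092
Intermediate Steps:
(38*(-27))*(-13/(13/(-42))) = -(-13338)/(13*(-1/42)) = -(-13338)/(-13/42) = -(-13338)*(-42)/13 = -1026*42 = -43092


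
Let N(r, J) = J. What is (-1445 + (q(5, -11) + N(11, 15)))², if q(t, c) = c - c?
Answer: 2044900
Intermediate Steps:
q(t, c) = 0
(-1445 + (q(5, -11) + N(11, 15)))² = (-1445 + (0 + 15))² = (-1445 + 15)² = (-1430)² = 2044900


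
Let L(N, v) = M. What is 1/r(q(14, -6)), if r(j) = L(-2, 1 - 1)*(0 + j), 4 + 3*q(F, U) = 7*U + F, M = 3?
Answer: -1/32 ≈ -0.031250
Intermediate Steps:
q(F, U) = -4/3 + F/3 + 7*U/3 (q(F, U) = -4/3 + (7*U + F)/3 = -4/3 + (F + 7*U)/3 = -4/3 + (F/3 + 7*U/3) = -4/3 + F/3 + 7*U/3)
L(N, v) = 3
r(j) = 3*j (r(j) = 3*(0 + j) = 3*j)
1/r(q(14, -6)) = 1/(3*(-4/3 + (1/3)*14 + (7/3)*(-6))) = 1/(3*(-4/3 + 14/3 - 14)) = 1/(3*(-32/3)) = 1/(-32) = -1/32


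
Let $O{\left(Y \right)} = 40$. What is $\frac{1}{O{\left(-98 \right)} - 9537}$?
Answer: $- \frac{1}{9497} \approx -0.0001053$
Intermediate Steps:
$\frac{1}{O{\left(-98 \right)} - 9537} = \frac{1}{40 - 9537} = \frac{1}{-9497} = - \frac{1}{9497}$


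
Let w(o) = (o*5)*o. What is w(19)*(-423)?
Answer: -763515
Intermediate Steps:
w(o) = 5*o² (w(o) = (5*o)*o = 5*o²)
w(19)*(-423) = (5*19²)*(-423) = (5*361)*(-423) = 1805*(-423) = -763515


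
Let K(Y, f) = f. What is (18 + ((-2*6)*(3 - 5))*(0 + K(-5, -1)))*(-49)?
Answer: 294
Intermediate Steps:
(18 + ((-2*6)*(3 - 5))*(0 + K(-5, -1)))*(-49) = (18 + ((-2*6)*(3 - 5))*(0 - 1))*(-49) = (18 - 12*(-2)*(-1))*(-49) = (18 + 24*(-1))*(-49) = (18 - 24)*(-49) = -6*(-49) = 294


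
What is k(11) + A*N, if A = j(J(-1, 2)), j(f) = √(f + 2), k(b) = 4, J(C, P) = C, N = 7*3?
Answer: 25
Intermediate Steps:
N = 21
j(f) = √(2 + f)
A = 1 (A = √(2 - 1) = √1 = 1)
k(11) + A*N = 4 + 1*21 = 4 + 21 = 25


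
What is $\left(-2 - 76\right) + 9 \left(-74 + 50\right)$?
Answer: $-294$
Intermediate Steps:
$\left(-2 - 76\right) + 9 \left(-74 + 50\right) = -78 + 9 \left(-24\right) = -78 - 216 = -294$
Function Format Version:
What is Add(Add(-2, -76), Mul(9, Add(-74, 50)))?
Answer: -294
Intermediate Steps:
Add(Add(-2, -76), Mul(9, Add(-74, 50))) = Add(-78, Mul(9, -24)) = Add(-78, -216) = -294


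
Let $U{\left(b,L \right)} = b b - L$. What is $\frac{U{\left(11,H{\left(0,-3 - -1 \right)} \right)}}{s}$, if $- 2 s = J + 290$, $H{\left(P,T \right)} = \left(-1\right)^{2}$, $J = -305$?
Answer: $16$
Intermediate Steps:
$H{\left(P,T \right)} = 1$
$U{\left(b,L \right)} = b^{2} - L$
$s = \frac{15}{2}$ ($s = - \frac{-305 + 290}{2} = \left(- \frac{1}{2}\right) \left(-15\right) = \frac{15}{2} \approx 7.5$)
$\frac{U{\left(11,H{\left(0,-3 - -1 \right)} \right)}}{s} = \frac{11^{2} - 1}{\frac{15}{2}} = \left(121 - 1\right) \frac{2}{15} = 120 \cdot \frac{2}{15} = 16$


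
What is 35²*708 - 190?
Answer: 867110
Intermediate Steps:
35²*708 - 190 = 1225*708 - 190 = 867300 - 190 = 867110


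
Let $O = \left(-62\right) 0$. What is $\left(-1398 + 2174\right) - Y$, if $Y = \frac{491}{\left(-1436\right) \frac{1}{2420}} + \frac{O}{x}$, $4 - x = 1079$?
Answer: $\frac{575639}{359} \approx 1603.5$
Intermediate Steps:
$x = -1075$ ($x = 4 - 1079 = -1075$)
$O = 0$
$Y = - \frac{297055}{359}$ ($Y = \frac{491}{\left(-1436\right) \frac{1}{2420}} + \frac{0}{-1075} = \frac{491}{\left(-1436\right) \frac{1}{2420}} + 0 \left(- \frac{1}{1075}\right) = \frac{491}{- \frac{359}{605}} + 0 = 491 \left(- \frac{605}{359}\right) + 0 = - \frac{297055}{359} + 0 = - \frac{297055}{359} \approx -827.45$)
$\left(-1398 + 2174\right) - Y = \left(-1398 + 2174\right) - - \frac{297055}{359} = 776 + \frac{297055}{359} = \frac{575639}{359}$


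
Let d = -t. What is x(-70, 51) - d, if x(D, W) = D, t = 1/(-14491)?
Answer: -1014371/14491 ≈ -70.000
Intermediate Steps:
t = -1/14491 ≈ -6.9008e-5
d = 1/14491 (d = -1*(-1/14491) = 1/14491 ≈ 6.9008e-5)
x(-70, 51) - d = -70 - 1*1/14491 = -70 - 1/14491 = -1014371/14491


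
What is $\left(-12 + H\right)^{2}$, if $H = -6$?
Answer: $324$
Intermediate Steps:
$\left(-12 + H\right)^{2} = \left(-12 - 6\right)^{2} = \left(-18\right)^{2} = 324$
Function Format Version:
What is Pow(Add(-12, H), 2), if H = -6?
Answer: 324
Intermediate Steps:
Pow(Add(-12, H), 2) = Pow(Add(-12, -6), 2) = Pow(-18, 2) = 324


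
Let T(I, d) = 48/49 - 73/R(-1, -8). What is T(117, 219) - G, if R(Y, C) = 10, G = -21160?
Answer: 10365303/490 ≈ 21154.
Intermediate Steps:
T(I, d) = -3097/490 (T(I, d) = 48/49 - 73/10 = -3097/490)
T(117, 219) - G = -3097/490 - 1*(-21160) = -3097/490 + 21160 = 10365303/490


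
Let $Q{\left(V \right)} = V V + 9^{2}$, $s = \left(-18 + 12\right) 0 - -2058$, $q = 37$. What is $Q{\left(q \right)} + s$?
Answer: $3508$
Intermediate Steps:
$s = 2058$ ($s = \left(-6\right) 0 + 2058 = 0 + 2058 = 2058$)
$Q{\left(V \right)} = 81 + V^{2}$ ($Q{\left(V \right)} = V^{2} + 81 = 81 + V^{2}$)
$Q{\left(q \right)} + s = \left(81 + 37^{2}\right) + 2058 = \left(81 + 1369\right) + 2058 = 1450 + 2058 = 3508$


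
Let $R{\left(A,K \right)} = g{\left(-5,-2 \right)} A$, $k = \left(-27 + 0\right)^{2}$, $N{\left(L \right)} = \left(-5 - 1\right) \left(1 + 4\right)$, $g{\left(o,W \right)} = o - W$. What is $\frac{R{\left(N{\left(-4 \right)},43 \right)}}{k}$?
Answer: $\frac{10}{81} \approx 0.12346$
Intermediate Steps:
$N{\left(L \right)} = -30$ ($N{\left(L \right)} = \left(-6\right) 5 = -30$)
$k = 729$ ($k = \left(-27\right)^{2} = 729$)
$R{\left(A,K \right)} = - 3 A$ ($R{\left(A,K \right)} = \left(-5 - -2\right) A = \left(-5 + 2\right) A = - 3 A$)
$\frac{R{\left(N{\left(-4 \right)},43 \right)}}{k} = \frac{\left(-3\right) \left(-30\right)}{729} = 90 \cdot \frac{1}{729} = \frac{10}{81}$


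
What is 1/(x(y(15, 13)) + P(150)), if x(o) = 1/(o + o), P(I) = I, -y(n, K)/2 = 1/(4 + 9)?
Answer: 4/587 ≈ 0.0068143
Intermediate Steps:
y(n, K) = -2/13 (y(n, K) = -2/(4 + 9) = -2/13)
x(o) = 1/(2*o)
1/(x(y(15, 13)) + P(150)) = 1/(1/(2*(-2/13)) + 150) = 1/((1/2)*(-13/2) + 150) = 1/(-13/4 + 150) = 1/(587/4) = 4/587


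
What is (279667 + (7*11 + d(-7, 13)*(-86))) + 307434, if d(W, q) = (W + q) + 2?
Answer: 586490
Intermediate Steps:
d(W, q) = 2 + W + q
(279667 + (7*11 + d(-7, 13)*(-86))) + 307434 = (279667 + (7*11 + (2 - 7 + 13)*(-86))) + 307434 = (279667 + (77 + 8*(-86))) + 307434 = (279667 + (77 - 688)) + 307434 = (279667 - 611) + 307434 = 279056 + 307434 = 586490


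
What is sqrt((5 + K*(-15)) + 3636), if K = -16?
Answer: sqrt(3881) ≈ 62.298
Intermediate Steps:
sqrt((5 + K*(-15)) + 3636) = sqrt((5 - 16*(-15)) + 3636) = sqrt((5 + 240) + 3636) = sqrt(245 + 3636) = sqrt(3881)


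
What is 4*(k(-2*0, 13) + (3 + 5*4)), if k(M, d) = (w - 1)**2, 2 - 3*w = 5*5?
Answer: 3532/9 ≈ 392.44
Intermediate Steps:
w = -23/3 (w = 2/3 - 5*5/3 = 2/3 - 1/3*25 = 2/3 - 25/3 = -23/3 ≈ -7.6667)
k(M, d) = 676/9 (k(M, d) = (-23/3 - 1)**2 = (-26/3)**2 = 676/9)
4*(k(-2*0, 13) + (3 + 5*4)) = 4*(676/9 + (3 + 5*4)) = 4*(676/9 + (3 + 20)) = 4*(676/9 + 23) = 4*(883/9) = 3532/9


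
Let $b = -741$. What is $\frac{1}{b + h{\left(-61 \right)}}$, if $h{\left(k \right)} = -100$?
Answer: $- \frac{1}{841} \approx -0.0011891$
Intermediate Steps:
$\frac{1}{b + h{\left(-61 \right)}} = \frac{1}{-741 - 100} = \frac{1}{-841} = - \frac{1}{841}$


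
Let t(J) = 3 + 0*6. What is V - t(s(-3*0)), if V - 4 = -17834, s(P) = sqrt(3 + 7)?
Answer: -17833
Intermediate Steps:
s(P) = sqrt(10)
V = -17830 (V = 4 - 17834 = -17830)
t(J) = 3 (t(J) = 3 + 0 = 3)
V - t(s(-3*0)) = -17830 - 1*3 = -17830 - 3 = -17833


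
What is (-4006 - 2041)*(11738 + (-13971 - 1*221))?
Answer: 14839338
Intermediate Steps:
(-4006 - 2041)*(11738 + (-13971 - 1*221)) = -6047*(11738 + (-13971 - 221)) = -6047*(11738 - 14192) = -6047*(-2454) = 14839338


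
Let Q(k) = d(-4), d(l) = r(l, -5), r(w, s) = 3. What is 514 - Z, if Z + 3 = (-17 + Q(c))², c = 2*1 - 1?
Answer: 321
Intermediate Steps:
d(l) = 3
c = 1 (c = 2 - 1 = 1)
Q(k) = 3
Z = 193 (Z = -3 + (-17 + 3)² = -3 + (-14)² = -3 + 196 = 193)
514 - Z = 514 - 1*193 = 514 - 193 = 321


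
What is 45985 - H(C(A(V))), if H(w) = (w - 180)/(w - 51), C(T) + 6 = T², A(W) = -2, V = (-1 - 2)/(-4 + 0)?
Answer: 2437023/53 ≈ 45982.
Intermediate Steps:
V = ¾ (V = -3/(-4) = -3*(-¼) = ¾ ≈ 0.75000)
C(T) = -6 + T²
H(w) = (-180 + w)/(-51 + w)
45985 - H(C(A(V))) = 45985 - (-180 + (-6 + (-2)²))/(-51 + (-6 + (-2)²)) = 45985 - (-180 + (-6 + 4))/(-51 + (-6 + 4)) = 45985 - (-180 - 2)/(-51 - 2) = 45985 - (-182)/(-53) = 45985 - (-1)*(-182)/53 = 45985 - 1*182/53 = 45985 - 182/53 = 2437023/53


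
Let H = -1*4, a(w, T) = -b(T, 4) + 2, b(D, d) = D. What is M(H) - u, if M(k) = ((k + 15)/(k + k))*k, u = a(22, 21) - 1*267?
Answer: 583/2 ≈ 291.50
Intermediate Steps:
a(w, T) = 2 - T (a(w, T) = -T + 2 = 2 - T)
u = -286 (u = (2 - 1*21) - 1*267 = (2 - 21) - 267 = -19 - 267 = -286)
H = -4
M(k) = 15/2 + k/2 (M(k) = ((15 + k)/((2*k)))*k = ((15 + k)*(1/(2*k)))*k = ((15 + k)/(2*k))*k = 15/2 + k/2)
M(H) - u = (15/2 + (1/2)*(-4)) - 1*(-286) = (15/2 - 2) + 286 = 11/2 + 286 = 583/2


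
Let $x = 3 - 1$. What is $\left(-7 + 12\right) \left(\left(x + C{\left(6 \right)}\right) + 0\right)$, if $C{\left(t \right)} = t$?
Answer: $40$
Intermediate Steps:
$x = 2$ ($x = 3 - 1 = 2$)
$\left(-7 + 12\right) \left(\left(x + C{\left(6 \right)}\right) + 0\right) = \left(-7 + 12\right) \left(\left(2 + 6\right) + 0\right) = 5 \left(8 + 0\right) = 5 \cdot 8 = 40$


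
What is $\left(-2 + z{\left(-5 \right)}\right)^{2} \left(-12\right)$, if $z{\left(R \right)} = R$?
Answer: $-588$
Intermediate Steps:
$\left(-2 + z{\left(-5 \right)}\right)^{2} \left(-12\right) = \left(-2 - 5\right)^{2} \left(-12\right) = \left(-7\right)^{2} \left(-12\right) = 49 \left(-12\right) = -588$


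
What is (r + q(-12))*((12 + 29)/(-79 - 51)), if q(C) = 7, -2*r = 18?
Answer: 41/65 ≈ 0.63077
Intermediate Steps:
r = -9 (r = -1/2*18 = -9)
(r + q(-12))*((12 + 29)/(-79 - 51)) = (-9 + 7)*((12 + 29)/(-79 - 51)) = -82/(-130) = -82*(-1)/130 = -2*(-41/130) = 41/65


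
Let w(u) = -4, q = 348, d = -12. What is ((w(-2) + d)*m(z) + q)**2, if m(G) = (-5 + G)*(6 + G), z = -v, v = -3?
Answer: 404496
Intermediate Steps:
z = 3 (z = -1*(-3) = 3)
((w(-2) + d)*m(z) + q)**2 = ((-4 - 12)*(-30 + 3 + 3**2) + 348)**2 = (-16*(-30 + 3 + 9) + 348)**2 = (-16*(-18) + 348)**2 = (288 + 348)**2 = 636**2 = 404496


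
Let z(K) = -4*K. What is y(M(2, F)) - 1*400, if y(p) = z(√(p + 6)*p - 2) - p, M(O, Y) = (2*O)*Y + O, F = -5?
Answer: -374 + 144*I*√3 ≈ -374.0 + 249.42*I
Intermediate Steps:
M(O, Y) = O + 2*O*Y (M(O, Y) = 2*O*Y + O = O + 2*O*Y)
y(p) = 8 - p - 4*p*√(6 + p) (y(p) = -4*(√(p + 6)*p - 2) - p = -4*(√(6 + p)*p - 2) - p = -4*(p*√(6 + p) - 2) - p = -4*(-2 + p*√(6 + p)) - p = (8 - 4*p*√(6 + p)) - p = 8 - p - 4*p*√(6 + p))
y(M(2, F)) - 1*400 = (8 - 2*(1 + 2*(-5)) - 4*2*(1 + 2*(-5))*√(6 + 2*(1 + 2*(-5)))) - 1*400 = (8 - 2*(1 - 10) - 4*2*(1 - 10)*√(6 + 2*(1 - 10))) - 400 = (8 - 2*(-9) - 4*2*(-9)*√(6 + 2*(-9))) - 400 = (8 - 1*(-18) - 4*(-18)*√(6 - 18)) - 400 = (8 + 18 - 4*(-18)*√(-12)) - 400 = (8 + 18 - 4*(-18)*2*I*√3) - 400 = (8 + 18 + 144*I*√3) - 400 = (26 + 144*I*√3) - 400 = -374 + 144*I*√3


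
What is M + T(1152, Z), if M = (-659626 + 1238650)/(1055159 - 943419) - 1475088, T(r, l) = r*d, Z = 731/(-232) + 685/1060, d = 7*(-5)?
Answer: -42332777724/27935 ≈ -1.5154e+6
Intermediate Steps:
d = -35
Z = -30797/12296 (Z = 731*(-1/232) + 685*(1/1060) = -731/232 + 137/212 = -30797/12296 ≈ -2.5046)
T(r, l) = -35*r (T(r, l) = r*(-35) = -35*r)
M = -41206438524/27935 (M = 579024/111740 - 1475088 = 579024*(1/111740) - 1475088 = 144756/27935 - 1475088 = -41206438524/27935 ≈ -1.4751e+6)
M + T(1152, Z) = -41206438524/27935 - 35*1152 = -41206438524/27935 - 40320 = -42332777724/27935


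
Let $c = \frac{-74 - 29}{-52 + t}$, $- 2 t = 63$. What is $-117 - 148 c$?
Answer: $- \frac{50027}{167} \approx -299.56$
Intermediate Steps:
$t = - \frac{63}{2}$ ($t = \left(- \frac{1}{2}\right) 63 = - \frac{63}{2} \approx -31.5$)
$c = \frac{206}{167}$ ($c = \frac{-74 - 29}{-52 - \frac{63}{2}} = - \frac{103}{- \frac{167}{2}} = \left(-103\right) \left(- \frac{2}{167}\right) = \frac{206}{167} \approx 1.2335$)
$-117 - 148 c = -117 - \frac{30488}{167} = - \frac{50027}{167}$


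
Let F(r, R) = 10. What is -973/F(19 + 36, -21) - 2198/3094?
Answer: -216603/2210 ≈ -98.010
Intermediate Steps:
-973/F(19 + 36, -21) - 2198/3094 = -973/10 - 2198/3094 = -973*⅒ - 2198*1/3094 = -973/10 - 157/221 = -216603/2210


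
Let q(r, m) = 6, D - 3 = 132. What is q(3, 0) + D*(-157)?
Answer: -21189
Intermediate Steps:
D = 135 (D = 3 + 132 = 135)
q(3, 0) + D*(-157) = 6 + 135*(-157) = 6 - 21195 = -21189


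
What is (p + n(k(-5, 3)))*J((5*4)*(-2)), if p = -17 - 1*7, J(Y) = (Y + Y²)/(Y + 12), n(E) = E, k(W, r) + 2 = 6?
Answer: 7800/7 ≈ 1114.3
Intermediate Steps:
k(W, r) = 4 (k(W, r) = -2 + 6 = 4)
J(Y) = (Y + Y²)/(12 + Y)
p = -24 (p = -17 - 7 = -24)
(p + n(k(-5, 3)))*J((5*4)*(-2)) = (-24 + 4)*(((5*4)*(-2))*(1 + (5*4)*(-2))/(12 + (5*4)*(-2))) = -20*20*(-2)*(1 + 20*(-2))/(12 + 20*(-2)) = -(-800)*(1 - 40)/(12 - 40) = -(-800)*(-39)/(-28) = -(-800)*(-1)*(-39)/28 = -20*(-390/7) = 7800/7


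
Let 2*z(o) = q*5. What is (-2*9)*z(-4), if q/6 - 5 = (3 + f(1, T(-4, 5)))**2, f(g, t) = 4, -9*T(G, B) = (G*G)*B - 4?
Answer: -14580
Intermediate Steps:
T(G, B) = 4/9 - B*G**2/9 (T(G, B) = -((G*G)*B - 4)/9 = -(G**2*B - 4)/9 = -(B*G**2 - 4)/9 = -(-4 + B*G**2)/9 = 4/9 - B*G**2/9)
q = 324 (q = 30 + 6*(3 + 4)**2 = 30 + 6*7**2 = 30 + 6*49 = 30 + 294 = 324)
z(o) = 810 (z(o) = (324*5)/2 = (1/2)*1620 = 810)
(-2*9)*z(-4) = -2*9*810 = -18*810 = -14580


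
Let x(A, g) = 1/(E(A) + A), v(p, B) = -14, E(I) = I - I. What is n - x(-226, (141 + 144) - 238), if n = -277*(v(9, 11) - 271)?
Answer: 17841571/226 ≈ 78945.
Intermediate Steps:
E(I) = 0
x(A, g) = 1/A (x(A, g) = 1/(0 + A) = 1/A)
n = 78945 (n = -277*(-14 - 271) = -277*(-285) = 78945)
n - x(-226, (141 + 144) - 238) = 78945 - 1/(-226) = 78945 - 1*(-1/226) = 78945 + 1/226 = 17841571/226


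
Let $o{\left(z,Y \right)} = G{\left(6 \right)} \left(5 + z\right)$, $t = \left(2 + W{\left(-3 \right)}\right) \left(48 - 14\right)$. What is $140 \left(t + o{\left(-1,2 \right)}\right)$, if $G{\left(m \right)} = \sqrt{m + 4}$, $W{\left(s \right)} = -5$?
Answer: $-14280 + 560 \sqrt{10} \approx -12509.0$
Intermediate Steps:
$G{\left(m \right)} = \sqrt{4 + m}$
$t = -102$ ($t = \left(2 - 5\right) \left(48 - 14\right) = \left(-3\right) 34 = -102$)
$o{\left(z,Y \right)} = \sqrt{10} \left(5 + z\right)$ ($o{\left(z,Y \right)} = \sqrt{4 + 6} \left(5 + z\right) = \sqrt{10} \left(5 + z\right)$)
$140 \left(t + o{\left(-1,2 \right)}\right) = 140 \left(-102 + \sqrt{10} \left(5 - 1\right)\right) = 140 \left(-102 + \sqrt{10} \cdot 4\right) = 140 \left(-102 + 4 \sqrt{10}\right) = -14280 + 560 \sqrt{10}$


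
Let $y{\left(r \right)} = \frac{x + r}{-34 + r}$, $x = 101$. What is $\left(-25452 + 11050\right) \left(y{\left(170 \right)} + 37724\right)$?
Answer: $- \frac{36946422735}{68} \approx -5.4333 \cdot 10^{8}$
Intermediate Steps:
$y{\left(r \right)} = \frac{101 + r}{-34 + r}$
$\left(-25452 + 11050\right) \left(y{\left(170 \right)} + 37724\right) = \left(-25452 + 11050\right) \left(\frac{101 + 170}{-34 + 170} + 37724\right) = - 14402 \left(\frac{1}{136} \cdot 271 + 37724\right) = - 14402 \left(\frac{271}{136} + 37724\right) = \left(-14402\right) \frac{5130735}{136} = - \frac{36946422735}{68}$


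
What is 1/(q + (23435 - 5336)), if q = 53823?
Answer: 1/71922 ≈ 1.3904e-5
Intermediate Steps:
1/(q + (23435 - 5336)) = 1/(53823 + (23435 - 5336)) = 1/(53823 + 18099) = 1/71922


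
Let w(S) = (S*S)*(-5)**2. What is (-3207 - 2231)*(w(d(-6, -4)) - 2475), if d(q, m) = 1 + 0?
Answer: 13323100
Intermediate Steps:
d(q, m) = 1
w(S) = 25*S**2 (w(S) = S**2*25 = 25*S**2)
(-3207 - 2231)*(w(d(-6, -4)) - 2475) = (-3207 - 2231)*(25*1**2 - 2475) = -5438*(25*1 - 2475) = -5438*(25 - 2475) = -5438*(-2450) = 13323100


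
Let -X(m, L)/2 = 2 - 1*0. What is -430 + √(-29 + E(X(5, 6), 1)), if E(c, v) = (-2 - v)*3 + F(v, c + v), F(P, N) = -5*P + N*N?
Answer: -430 + I*√34 ≈ -430.0 + 5.831*I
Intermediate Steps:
X(m, L) = -4 (X(m, L) = -2*(2 - 1*0) = -2*(2 + 0) = -2*2 = -4)
F(P, N) = N² - 5*P (F(P, N) = -5*P + N² = N² - 5*P)
E(c, v) = -6 + (c + v)² - 8*v (E(c, v) = (-2 - v)*3 + ((c + v)² - 5*v) = (-6 - 3*v) + ((c + v)² - 5*v) = -6 + (c + v)² - 8*v)
-430 + √(-29 + E(X(5, 6), 1)) = -430 + √(-29 + (-6 + (-4 + 1)² - 8*1)) = -430 + √(-29 + (-6 + (-3)² - 8)) = -430 + √(-29 + (-6 + 9 - 8)) = -430 + √(-29 - 5) = -430 + √(-34) = -430 + I*√34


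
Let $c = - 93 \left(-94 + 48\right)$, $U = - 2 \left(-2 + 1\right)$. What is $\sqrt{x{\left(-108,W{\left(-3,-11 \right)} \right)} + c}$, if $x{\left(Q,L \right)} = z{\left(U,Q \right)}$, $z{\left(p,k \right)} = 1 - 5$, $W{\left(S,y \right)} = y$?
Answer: $\sqrt{4274} \approx 65.376$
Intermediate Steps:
$U = 2$ ($U = \left(-2\right) \left(-1\right) = 2$)
$z{\left(p,k \right)} = -4$
$x{\left(Q,L \right)} = -4$
$c = 4278$ ($c = \left(-93\right) \left(-46\right) = 4278$)
$\sqrt{x{\left(-108,W{\left(-3,-11 \right)} \right)} + c} = \sqrt{-4 + 4278} = \sqrt{4274}$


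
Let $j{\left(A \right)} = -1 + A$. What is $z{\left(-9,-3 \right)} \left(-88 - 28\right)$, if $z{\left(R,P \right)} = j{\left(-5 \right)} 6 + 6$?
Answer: $3480$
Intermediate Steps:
$z{\left(R,P \right)} = -30$ ($z{\left(R,P \right)} = \left(-1 - 5\right) 6 + 6 = \left(-6\right) 6 + 6 = -36 + 6 = -30$)
$z{\left(-9,-3 \right)} \left(-88 - 28\right) = - 30 \left(-88 - 28\right) = \left(-30\right) \left(-116\right) = 3480$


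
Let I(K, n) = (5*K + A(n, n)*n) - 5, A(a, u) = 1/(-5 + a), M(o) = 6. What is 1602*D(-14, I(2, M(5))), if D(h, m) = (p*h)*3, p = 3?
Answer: -201852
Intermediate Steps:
I(K, n) = -5 + 5*K + n/(-5 + n) (I(K, n) = (5*K + n/(-5 + n)) - 5 = -5 + 5*K + n/(-5 + n))
D(h, m) = 9*h (D(h, m) = (3*h)*3 = 9*h)
1602*D(-14, I(2, M(5))) = 1602*(9*(-14)) = 1602*(-126) = -201852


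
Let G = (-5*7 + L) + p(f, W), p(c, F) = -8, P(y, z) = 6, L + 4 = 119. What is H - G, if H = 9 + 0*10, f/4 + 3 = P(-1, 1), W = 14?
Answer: -63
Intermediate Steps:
L = 115 (L = -4 + 119 = 115)
f = 12 (f = -12 + 4*6 = -12 + 24 = 12)
H = 9 (H = 9 + 0 = 9)
G = 72 (G = (-5*7 + 115) - 8 = (-35 + 115) - 8 = 80 - 8 = 72)
H - G = 9 - 1*72 = 9 - 72 = -63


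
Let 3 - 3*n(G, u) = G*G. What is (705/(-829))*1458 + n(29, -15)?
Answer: -3778372/2487 ≈ -1519.2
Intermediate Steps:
n(G, u) = 1 - G²/3 (n(G, u) = 1 - G*G/3 = 1 - G²/3)
(705/(-829))*1458 + n(29, -15) = (705/(-829))*1458 + (1 - ⅓*29²) = (705*(-1/829))*1458 + (1 - ⅓*841) = -705/829*1458 + (1 - 841/3) = -1027890/829 - 838/3 = -3778372/2487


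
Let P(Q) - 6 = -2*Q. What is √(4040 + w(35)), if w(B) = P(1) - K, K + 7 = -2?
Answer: √4053 ≈ 63.663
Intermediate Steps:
P(Q) = 6 - 2*Q
K = -9 (K = -7 - 2 = -9)
w(B) = 13 (w(B) = (6 - 2*1) - 1*(-9) = (6 - 2) + 9 = 4 + 9 = 13)
√(4040 + w(35)) = √(4040 + 13) = √4053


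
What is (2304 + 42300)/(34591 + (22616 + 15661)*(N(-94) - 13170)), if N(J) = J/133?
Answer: -5932332/67045373405 ≈ -8.8482e-5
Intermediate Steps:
N(J) = J/133 (N(J) = J*(1/133) = J/133)
(2304 + 42300)/(34591 + (22616 + 15661)*(N(-94) - 13170)) = (2304 + 42300)/(34591 + (22616 + 15661)*((1/133)*(-94) - 13170)) = 44604/(34591 + 38277*(-94/133 - 13170)) = 44604/(34591 + 38277*(-1751704/133)) = 44604/(34591 - 67049974008/133) = 44604/(-67045373405/133) = 44604*(-133/67045373405) = -5932332/67045373405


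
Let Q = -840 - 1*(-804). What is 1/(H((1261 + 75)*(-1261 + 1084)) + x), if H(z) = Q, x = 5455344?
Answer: 1/5455308 ≈ 1.8331e-7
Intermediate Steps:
Q = -36 (Q = -840 + 804 = -36)
H(z) = -36
1/(H((1261 + 75)*(-1261 + 1084)) + x) = 1/(-36 + 5455344) = 1/5455308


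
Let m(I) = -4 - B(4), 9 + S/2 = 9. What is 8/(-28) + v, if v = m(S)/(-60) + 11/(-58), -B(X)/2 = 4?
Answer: -3301/6090 ≈ -0.54204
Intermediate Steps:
S = 0 (S = -18 + 2*9 = -18 + 18 = 0)
B(X) = -8 (B(X) = -2*4 = -8)
m(I) = 4 (m(I) = -4 - 1*(-8) = -4 + 8 = 4)
v = -223/870 (v = 4/(-60) + 11/(-58) = 4*(-1/60) + 11*(-1/58) = -1/15 - 11/58 = -223/870 ≈ -0.25632)
8/(-28) + v = 8/(-28) - 223/870 = -1/28*8 - 223/870 = -2/7 - 223/870 = -3301/6090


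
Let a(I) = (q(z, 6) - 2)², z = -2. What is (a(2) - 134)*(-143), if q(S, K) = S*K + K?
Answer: 10010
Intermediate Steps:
q(S, K) = K + K*S (q(S, K) = K*S + K = K + K*S)
a(I) = 64 (a(I) = (6*(1 - 2) - 2)² = (6*(-1) - 2)² = (-6 - 2)² = (-8)² = 64)
(a(2) - 134)*(-143) = (64 - 134)*(-143) = -70*(-143) = 10010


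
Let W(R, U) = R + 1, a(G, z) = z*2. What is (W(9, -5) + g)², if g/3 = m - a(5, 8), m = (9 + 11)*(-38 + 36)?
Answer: 24964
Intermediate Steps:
a(G, z) = 2*z
W(R, U) = 1 + R
m = -40 (m = 20*(-2) = -40)
g = -168 (g = 3*(-40 - 2*8) = 3*(-40 - 1*16) = 3*(-40 - 16) = 3*(-56) = -168)
(W(9, -5) + g)² = ((1 + 9) - 168)² = (10 - 168)² = (-158)² = 24964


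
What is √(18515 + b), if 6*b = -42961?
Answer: √408774/6 ≈ 106.56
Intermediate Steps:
b = -42961/6 (b = (⅙)*(-42961) = -42961/6 ≈ -7160.2)
√(18515 + b) = √(18515 - 42961/6) = √(68129/6) = √408774/6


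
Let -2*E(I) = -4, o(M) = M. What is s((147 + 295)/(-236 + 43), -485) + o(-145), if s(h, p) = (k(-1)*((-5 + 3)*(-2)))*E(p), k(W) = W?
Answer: -153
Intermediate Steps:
E(I) = 2 (E(I) = -½*(-4) = 2)
s(h, p) = -8 (s(h, p) = -(-5 + 3)*(-2)*2 = -(-2)*(-2)*2 = -1*4*2 = -4*2 = -8)
s((147 + 295)/(-236 + 43), -485) + o(-145) = -8 - 145 = -153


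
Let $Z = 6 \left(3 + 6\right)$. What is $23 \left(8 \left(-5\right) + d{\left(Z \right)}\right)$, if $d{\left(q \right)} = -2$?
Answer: $-966$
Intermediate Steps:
$Z = 54$ ($Z = 6 \cdot 9 = 54$)
$23 \left(8 \left(-5\right) + d{\left(Z \right)}\right) = 23 \left(8 \left(-5\right) - 2\right) = 23 \left(-40 - 2\right) = 23 \left(-42\right) = -966$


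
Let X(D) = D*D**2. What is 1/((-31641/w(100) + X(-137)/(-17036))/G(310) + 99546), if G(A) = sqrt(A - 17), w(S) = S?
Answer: 1322655441168045000/131665057304825965235591 + 7503846281150*sqrt(293)/131665057304825965235591 ≈ 1.0047e-5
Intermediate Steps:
X(D) = D**3
G(A) = sqrt(-17 + A)
1/((-31641/w(100) + X(-137)/(-17036))/G(310) + 99546) = 1/((-31641/100 + (-137)**3/(-17036))/(sqrt(-17 + 310)) + 99546) = 1/((-31641*1/100 - 2571353*(-1/17036))/(sqrt(293)) + 99546) = 1/((-31641/100 + 2571353/17036)*(sqrt(293)/293) + 99546) = 1/(-35237597*sqrt(293)/62394350 + 99546) = 1/(99546 - 35237597*sqrt(293)/62394350)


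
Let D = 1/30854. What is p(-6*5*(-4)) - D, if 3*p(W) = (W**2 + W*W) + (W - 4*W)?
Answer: 292495919/30854 ≈ 9480.0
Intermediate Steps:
D = 1/30854 ≈ 3.2411e-5
p(W) = -W + 2*W**2/3 (p(W) = ((W**2 + W*W) + (W - 4*W))/3 = ((W**2 + W**2) - 3*W)/3 = (2*W**2 - 3*W)/3 = (-3*W + 2*W**2)/3 = -W + 2*W**2/3)
p(-6*5*(-4)) - D = (-6*5*(-4))*(-3 + 2*(-6*5*(-4)))/3 - 1*1/30854 = (-30*(-4))*(-3 + 2*(-30*(-4)))/3 - 1/30854 = (1/3)*120*(-3 + 2*120) - 1/30854 = (1/3)*120*(-3 + 240) - 1/30854 = (1/3)*120*237 - 1/30854 = 9480 - 1/30854 = 292495919/30854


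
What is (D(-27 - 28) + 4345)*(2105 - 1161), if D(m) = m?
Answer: 4049760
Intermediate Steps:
(D(-27 - 28) + 4345)*(2105 - 1161) = ((-27 - 28) + 4345)*(2105 - 1161) = (-55 + 4345)*944 = 4290*944 = 4049760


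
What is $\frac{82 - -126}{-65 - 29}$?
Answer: $- \frac{104}{47} \approx -2.2128$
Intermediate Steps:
$\frac{82 - -126}{-65 - 29} = \frac{82 + 126}{-94} = 208 \left(- \frac{1}{94}\right) = - \frac{104}{47}$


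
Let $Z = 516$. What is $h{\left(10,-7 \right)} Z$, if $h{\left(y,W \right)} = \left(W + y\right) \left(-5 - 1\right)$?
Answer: $-9288$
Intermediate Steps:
$h{\left(y,W \right)} = - 6 W - 6 y$ ($h{\left(y,W \right)} = \left(W + y\right) \left(-6\right) = - 6 W - 6 y$)
$h{\left(10,-7 \right)} Z = \left(\left(-6\right) \left(-7\right) - 60\right) 516 = \left(42 - 60\right) 516 = \left(-18\right) 516 = -9288$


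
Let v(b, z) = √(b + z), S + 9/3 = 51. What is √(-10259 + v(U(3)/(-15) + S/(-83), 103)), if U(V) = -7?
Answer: √(-15901706475 + 4980*√9967470)/1245 ≈ 101.24*I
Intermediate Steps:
S = 48 (S = -3 + 51 = 48)
√(-10259 + v(U(3)/(-15) + S/(-83), 103)) = √(-10259 + √((-7/(-15) + 48/(-83)) + 103)) = √(-10259 + √((-7*(-1/15) + 48*(-1/83)) + 103)) = √(-10259 + √((7/15 - 48/83) + 103)) = √(-10259 + √(-139/1245 + 103)) = √(-10259 + √(128096/1245)) = √(-10259 + 4*√9967470/1245)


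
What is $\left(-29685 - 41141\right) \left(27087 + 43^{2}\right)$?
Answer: $-2049421136$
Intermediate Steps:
$\left(-29685 - 41141\right) \left(27087 + 43^{2}\right) = - 70826 \left(27087 + 1849\right) = \left(-70826\right) 28936 = -2049421136$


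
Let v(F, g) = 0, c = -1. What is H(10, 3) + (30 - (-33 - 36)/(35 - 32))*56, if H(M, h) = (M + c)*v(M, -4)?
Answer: 2968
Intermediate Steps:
H(M, h) = 0 (H(M, h) = (M - 1)*0 = (-1 + M)*0 = 0)
H(10, 3) + (30 - (-33 - 36)/(35 - 32))*56 = 0 + (30 - (-33 - 36)/(35 - 32))*56 = 0 + (30 - (-69)/3)*56 = 0 + (30 - 1*(-23))*56 = 0 + (30 + 23)*56 = 0 + 53*56 = 0 + 2968 = 2968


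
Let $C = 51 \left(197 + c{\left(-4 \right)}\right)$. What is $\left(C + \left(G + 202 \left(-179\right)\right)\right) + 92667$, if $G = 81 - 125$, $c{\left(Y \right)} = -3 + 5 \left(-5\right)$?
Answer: $65084$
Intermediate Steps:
$c{\left(Y \right)} = -28$ ($c{\left(Y \right)} = -3 - 25 = -28$)
$G = -44$
$C = 8619$ ($C = 51 \left(197 - 28\right) = 51 \cdot 169 = 8619$)
$\left(C + \left(G + 202 \left(-179\right)\right)\right) + 92667 = \left(8619 + \left(-44 + 202 \left(-179\right)\right)\right) + 92667 = \left(8619 - 36202\right) + 92667 = -27583 + 92667 = 65084$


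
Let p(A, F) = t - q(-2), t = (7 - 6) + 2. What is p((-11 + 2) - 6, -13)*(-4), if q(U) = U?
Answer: -20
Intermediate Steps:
t = 3 (t = 1 + 2 = 3)
p(A, F) = 5 (p(A, F) = 3 - 1*(-2) = 3 + 2 = 5)
p((-11 + 2) - 6, -13)*(-4) = 5*(-4) = -20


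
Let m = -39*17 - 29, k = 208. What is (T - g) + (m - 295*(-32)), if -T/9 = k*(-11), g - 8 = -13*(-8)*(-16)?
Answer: 30996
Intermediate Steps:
g = -1656 (g = 8 - 13*(-8)*(-16) = 8 + 104*(-16) = 8 - 1664 = -1656)
m = -692 (m = -663 - 29 = -692)
T = 20592 (T = -1872*(-11) = -9*(-2288) = 20592)
(T - g) + (m - 295*(-32)) = (20592 - 1*(-1656)) + (-692 - 295*(-32)) = (20592 + 1656) + (-692 - 1*(-9440)) = 22248 + (-692 + 9440) = 22248 + 8748 = 30996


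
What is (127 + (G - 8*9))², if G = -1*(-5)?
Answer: 3600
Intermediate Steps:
G = 5
(127 + (G - 8*9))² = (127 + (5 - 8*9))² = (127 + (5 - 72))² = (127 - 67)² = 60² = 3600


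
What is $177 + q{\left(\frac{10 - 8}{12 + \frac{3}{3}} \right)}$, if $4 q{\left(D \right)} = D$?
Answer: $\frac{4603}{26} \approx 177.04$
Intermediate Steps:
$q{\left(D \right)} = \frac{D}{4}$
$177 + q{\left(\frac{10 - 8}{12 + \frac{3}{3}} \right)} = 177 + \frac{\left(10 - 8\right) \frac{1}{12 + \frac{3}{3}}}{4} = 177 + \frac{2 \frac{1}{12 + 3 \cdot \frac{1}{3}}}{4} = 177 + \frac{2 \frac{1}{12 + 1}}{4} = 177 + \frac{2 \cdot \frac{1}{13}}{4} = 177 + \frac{1}{4} \cdot \frac{2}{13} = 177 + \frac{1}{26} = \frac{4603}{26}$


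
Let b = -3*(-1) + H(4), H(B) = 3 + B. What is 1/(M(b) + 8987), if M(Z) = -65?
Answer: 1/8922 ≈ 0.00011208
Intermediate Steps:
b = 10 (b = -3*(-1) + (3 + 4) = 3 + 7 = 10)
1/(M(b) + 8987) = 1/(-65 + 8987) = 1/8922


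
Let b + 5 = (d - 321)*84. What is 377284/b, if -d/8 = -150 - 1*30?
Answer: 377284/93991 ≈ 4.0140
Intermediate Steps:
d = 1440 (d = -8*(-150 - 1*30) = -8*(-150 - 30) = -8*(-180) = 1440)
b = 93991 (b = -5 + (1440 - 321)*84 = -5 + 1119*84 = -5 + 93996 = 93991)
377284/b = 377284/93991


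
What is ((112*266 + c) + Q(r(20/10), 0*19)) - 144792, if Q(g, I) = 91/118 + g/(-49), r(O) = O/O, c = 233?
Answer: -663578453/5782 ≈ -1.1477e+5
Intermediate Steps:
r(O) = 1
Q(g, I) = 91/118 - g/49 (Q(g, I) = 91*(1/118) + g*(-1/49) = 91/118 - g/49)
((112*266 + c) + Q(r(20/10), 0*19)) - 144792 = ((112*266 + 233) + (91/118 - 1/49*1)) - 144792 = ((29792 + 233) + (91/118 - 1/49)) - 144792 = (30025 + 4341/5782) - 144792 = 173608891/5782 - 144792 = -663578453/5782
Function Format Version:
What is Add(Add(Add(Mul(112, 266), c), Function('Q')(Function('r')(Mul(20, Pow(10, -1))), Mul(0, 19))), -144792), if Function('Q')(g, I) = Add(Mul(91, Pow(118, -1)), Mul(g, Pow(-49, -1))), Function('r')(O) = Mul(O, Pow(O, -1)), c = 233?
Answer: Rational(-663578453, 5782) ≈ -1.1477e+5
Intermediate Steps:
Function('r')(O) = 1
Function('Q')(g, I) = Add(Rational(91, 118), Mul(Rational(-1, 49), g)) (Function('Q')(g, I) = Add(Mul(91, Rational(1, 118)), Mul(g, Rational(-1, 49))) = Add(Rational(91, 118), Mul(Rational(-1, 49), g)))
Add(Add(Add(Mul(112, 266), c), Function('Q')(Function('r')(Mul(20, Pow(10, -1))), Mul(0, 19))), -144792) = Add(Add(Add(Mul(112, 266), 233), Add(Rational(91, 118), Mul(Rational(-1, 49), 1))), -144792) = Add(Add(Add(29792, 233), Add(Rational(91, 118), Rational(-1, 49))), -144792) = Add(Add(30025, Rational(4341, 5782)), -144792) = Add(Rational(173608891, 5782), -144792) = Rational(-663578453, 5782)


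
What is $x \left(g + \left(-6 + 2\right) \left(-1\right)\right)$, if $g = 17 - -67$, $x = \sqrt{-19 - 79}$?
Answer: $616 i \sqrt{2} \approx 871.16 i$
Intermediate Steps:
$x = 7 i \sqrt{2}$ ($x = \sqrt{-98} = 7 i \sqrt{2} \approx 9.8995 i$)
$g = 84$ ($g = 17 + 67 = 84$)
$x \left(g + \left(-6 + 2\right) \left(-1\right)\right) = 7 i \sqrt{2} \left(84 + \left(-6 + 2\right) \left(-1\right)\right) = 7 i \sqrt{2} \left(84 - -4\right) = 7 i \sqrt{2} \left(84 + 4\right) = 7 i \sqrt{2} \cdot 88 = 616 i \sqrt{2}$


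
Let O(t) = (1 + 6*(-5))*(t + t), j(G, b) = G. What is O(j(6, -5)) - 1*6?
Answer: -354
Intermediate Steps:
O(t) = -58*t (O(t) = (1 - 30)*(2*t) = -58*t)
O(j(6, -5)) - 1*6 = -58*6 - 1*6 = -348 - 6 = -354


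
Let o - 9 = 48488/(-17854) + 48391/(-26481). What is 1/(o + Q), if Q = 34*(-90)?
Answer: -33770841/103188263294 ≈ -0.00032727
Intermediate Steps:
o = 150510166/33770841 (o = 9 + (48488/(-17854) + 48391/(-26481)) = 9 + (48488*(-1/17854) + 48391*(-1/26481)) = 9 + (-24244/8927 - 6913/3783) = 9 - 153427403/33770841 = 150510166/33770841 ≈ 4.4568)
Q = -3060
1/(o + Q) = 1/(150510166/33770841 - 3060) = 1/(-103188263294/33770841) = -33770841/103188263294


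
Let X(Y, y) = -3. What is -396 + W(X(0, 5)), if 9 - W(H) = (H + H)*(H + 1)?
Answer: -399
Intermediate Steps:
W(H) = 9 - 2*H*(1 + H) (W(H) = 9 - (H + H)*(H + 1) = 9 - 2*H*(1 + H))
-396 + W(X(0, 5)) = -396 + (9 - 2*(-3) - 2*(-3)**2) = -396 + (9 + 6 - 2*9) = -396 + (9 + 6 - 18) = -396 - 3 = -399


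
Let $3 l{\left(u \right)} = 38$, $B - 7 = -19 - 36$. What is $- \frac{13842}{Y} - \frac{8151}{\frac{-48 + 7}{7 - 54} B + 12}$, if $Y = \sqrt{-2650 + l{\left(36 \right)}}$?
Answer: $\frac{9823}{36} + \frac{6921 i \sqrt{5934}}{1978} \approx 272.86 + 269.54 i$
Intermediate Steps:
$B = -48$ ($B = 7 - 55 = -48$)
$l{\left(u \right)} = \frac{38}{3}$ ($l{\left(u \right)} = \frac{1}{3} \cdot 38 = \frac{38}{3}$)
$Y = \frac{2 i \sqrt{5934}}{3}$ ($Y = \sqrt{-2650 + \frac{38}{3}} = \sqrt{- \frac{7912}{3}} = \frac{2 i \sqrt{5934}}{3} \approx 51.355 i$)
$- \frac{13842}{Y} - \frac{8151}{\frac{-48 + 7}{7 - 54} B + 12} = - \frac{13842}{\frac{2}{3} i \sqrt{5934}} - \frac{8151}{\frac{-48 + 7}{7 - 54} \left(-48\right) + 12} = - 13842 \left(- \frac{i \sqrt{5934}}{3956}\right) - \frac{8151}{- \frac{41}{-47} \left(-48\right) + 12} = \frac{6921 i \sqrt{5934}}{1978} - \frac{8151}{\left(-41\right) \left(- \frac{1}{47}\right) \left(-48\right) + 12} = \frac{6921 i \sqrt{5934}}{1978} - \frac{8151}{\frac{41}{47} \left(-48\right) + 12} = \frac{6921 i \sqrt{5934}}{1978} - \frac{8151}{- \frac{1968}{47} + 12} = \frac{6921 i \sqrt{5934}}{1978} - \frac{8151}{- \frac{1404}{47}} = \frac{6921 i \sqrt{5934}}{1978} - - \frac{9823}{36} = \frac{6921 i \sqrt{5934}}{1978} + \frac{9823}{36} = \frac{9823}{36} + \frac{6921 i \sqrt{5934}}{1978}$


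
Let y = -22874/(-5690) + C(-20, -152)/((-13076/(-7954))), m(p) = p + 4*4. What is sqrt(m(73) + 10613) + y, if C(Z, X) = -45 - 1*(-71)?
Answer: 184476898/9300305 + sqrt(10702) ≈ 123.29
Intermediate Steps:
m(p) = 16 + p (m(p) = p + 16 = 16 + p)
C(Z, X) = 26 (C(Z, X) = -45 + 71 = 26)
y = 184476898/9300305 (y = -22874/(-5690) + 26/((-13076/(-7954))) = -22874*(-1/5690) + 26/((-13076*(-1/7954))) = 11437/2845 + 26/(6538/3977) = 11437/2845 + 26*(3977/6538) = 11437/2845 + 51701/3269 = 184476898/9300305 ≈ 19.836)
sqrt(m(73) + 10613) + y = sqrt((16 + 73) + 10613) + 184476898/9300305 = sqrt(89 + 10613) + 184476898/9300305 = sqrt(10702) + 184476898/9300305 = 184476898/9300305 + sqrt(10702)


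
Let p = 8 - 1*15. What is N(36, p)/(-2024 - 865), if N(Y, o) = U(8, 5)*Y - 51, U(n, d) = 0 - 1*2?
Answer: 41/963 ≈ 0.042575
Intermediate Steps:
p = -7 (p = 8 - 15 = -7)
U(n, d) = -2 (U(n, d) = 0 - 2 = -2)
N(Y, o) = -51 - 2*Y (N(Y, o) = -2*Y - 51 = -51 - 2*Y)
N(36, p)/(-2024 - 865) = (-51 - 2*36)/(-2024 - 865) = (-51 - 72)/(-2889) = -1/2889*(-123) = 41/963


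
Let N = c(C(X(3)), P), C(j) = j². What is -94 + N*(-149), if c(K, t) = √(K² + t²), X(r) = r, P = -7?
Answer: -94 - 149*√130 ≈ -1792.9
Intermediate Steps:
N = √130 (N = √((3²)² + (-7)²) = √(9² + 49) = √(81 + 49) = √130 ≈ 11.402)
-94 + N*(-149) = -94 + √130*(-149) = -94 - 149*√130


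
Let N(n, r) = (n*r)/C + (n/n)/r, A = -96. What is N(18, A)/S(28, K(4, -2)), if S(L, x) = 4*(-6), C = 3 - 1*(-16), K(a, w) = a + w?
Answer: 165907/43776 ≈ 3.7899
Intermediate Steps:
C = 19 (C = 3 + 16 = 19)
S(L, x) = -24
N(n, r) = 1/r + n*r/19 (N(n, r) = (n*r)/19 + (n/n)/r = (n*r)*(1/19) + 1/r = n*r/19 + 1/r = 1/r + n*r/19)
N(18, A)/S(28, K(4, -2)) = (1/(-96) + (1/19)*18*(-96))/(-24) = (-1/96 - 1728/19)*(-1/24) = -165907/1824*(-1/24) = 165907/43776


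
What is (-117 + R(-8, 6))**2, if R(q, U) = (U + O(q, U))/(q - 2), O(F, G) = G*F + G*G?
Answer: 338724/25 ≈ 13549.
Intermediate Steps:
O(F, G) = G**2 + F*G (O(F, G) = F*G + G**2 = G**2 + F*G)
R(q, U) = (U + U*(U + q))/(-2 + q) (R(q, U) = (U + U*(q + U))/(q - 2) = (U + U*(U + q))/(-2 + q))
(-117 + R(-8, 6))**2 = (-117 + 6*(1 + 6 - 8)/(-2 - 8))**2 = (-117 + 6*(-1)/(-10))**2 = (-117 + 6*(-1/10)*(-1))**2 = (-117 + 3/5)**2 = (-582/5)**2 = 338724/25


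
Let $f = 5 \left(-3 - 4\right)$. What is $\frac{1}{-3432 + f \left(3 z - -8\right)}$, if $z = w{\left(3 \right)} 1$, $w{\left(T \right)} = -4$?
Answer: $- \frac{1}{3292} \approx -0.00030377$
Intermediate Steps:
$f = -35$ ($f = 5 \left(-7\right) = -35$)
$z = -4$ ($z = \left(-4\right) 1 = -4$)
$\frac{1}{-3432 + f \left(3 z - -8\right)} = \frac{1}{-3432 - 35 \left(3 \left(-4\right) - -8\right)} = \frac{1}{-3432 - 35 \left(-12 + \left(12 - 4\right)\right)} = \frac{1}{-3432 - 35 \left(-12 + 8\right)} = \frac{1}{-3432 - -140} = \frac{1}{-3432 + 140} = \frac{1}{-3292} = - \frac{1}{3292}$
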